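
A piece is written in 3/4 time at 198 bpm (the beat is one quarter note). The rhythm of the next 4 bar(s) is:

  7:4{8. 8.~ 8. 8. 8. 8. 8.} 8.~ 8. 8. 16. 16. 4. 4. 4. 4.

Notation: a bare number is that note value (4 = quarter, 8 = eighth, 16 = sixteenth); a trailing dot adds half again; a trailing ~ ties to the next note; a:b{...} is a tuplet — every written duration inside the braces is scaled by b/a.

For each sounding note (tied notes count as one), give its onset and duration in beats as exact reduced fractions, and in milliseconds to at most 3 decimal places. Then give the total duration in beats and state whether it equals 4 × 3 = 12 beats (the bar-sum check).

1) 0.0ms=0b +129.87ms=3/7b
2) 129.87ms=3/7b +259.74ms=6/7b
3) 389.61ms=9/7b +129.87ms=3/7b
4) 519.481ms=12/7b +129.87ms=3/7b
5) 649.351ms=15/7b +129.87ms=3/7b
6) 779.221ms=18/7b +129.87ms=3/7b
7) 909.091ms=3b +454.545ms=3/2b
8) 1363.636ms=9/2b +227.273ms=3/4b
9) 1590.909ms=21/4b +113.636ms=3/8b
10) 1704.545ms=45/8b +113.636ms=3/8b
11) 1818.182ms=6b +454.545ms=3/2b
12) 2272.727ms=15/2b +454.545ms=3/2b
13) 2727.273ms=9b +454.545ms=3/2b
14) 3181.818ms=21/2b +454.545ms=3/2b
Σ=12b of 12 (198bpm 3/4) — PASS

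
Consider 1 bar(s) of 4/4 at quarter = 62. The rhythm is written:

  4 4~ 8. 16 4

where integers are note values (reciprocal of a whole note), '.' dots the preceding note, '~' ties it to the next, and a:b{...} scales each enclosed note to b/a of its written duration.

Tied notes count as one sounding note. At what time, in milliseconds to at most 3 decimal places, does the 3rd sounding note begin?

1. 0.0ms @ 0 + 967.742ms (1)
2. 967.742ms @ 1 + 1693.548ms (7/4)
3. 2661.29ms @ 11/4 + 241.935ms (1/4)
4. 2903.226ms @ 3 + 967.742ms (1)

note 3 onset = 11/4b = 2661.29ms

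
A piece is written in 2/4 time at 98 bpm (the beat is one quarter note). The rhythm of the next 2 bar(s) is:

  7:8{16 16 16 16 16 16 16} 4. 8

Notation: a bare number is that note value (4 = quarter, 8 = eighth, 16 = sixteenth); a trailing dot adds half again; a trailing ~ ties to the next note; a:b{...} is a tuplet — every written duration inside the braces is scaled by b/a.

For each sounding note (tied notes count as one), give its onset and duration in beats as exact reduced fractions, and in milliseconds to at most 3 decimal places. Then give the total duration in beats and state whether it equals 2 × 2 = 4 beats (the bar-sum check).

1) 0.0ms=0b +174.927ms=2/7b
2) 174.927ms=2/7b +174.927ms=2/7b
3) 349.854ms=4/7b +174.927ms=2/7b
4) 524.781ms=6/7b +174.927ms=2/7b
5) 699.708ms=8/7b +174.927ms=2/7b
6) 874.636ms=10/7b +174.927ms=2/7b
7) 1049.563ms=12/7b +174.927ms=2/7b
8) 1224.49ms=2b +918.367ms=3/2b
9) 2142.857ms=7/2b +306.122ms=1/2b
Σ=4b of 4 (98bpm 2/4) — PASS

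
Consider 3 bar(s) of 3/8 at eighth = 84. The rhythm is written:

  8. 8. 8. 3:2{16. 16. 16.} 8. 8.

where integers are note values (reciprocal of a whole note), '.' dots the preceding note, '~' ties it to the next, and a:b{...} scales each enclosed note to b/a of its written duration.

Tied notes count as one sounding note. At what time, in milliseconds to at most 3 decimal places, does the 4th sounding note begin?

note 4 onset = 9/2b = 3214.286ms

1. 0.0ms @ 0 + 1071.429ms (3/2)
2. 1071.429ms @ 3/2 + 1071.429ms (3/2)
3. 2142.857ms @ 3 + 1071.429ms (3/2)
4. 3214.286ms @ 9/2 + 357.143ms (1/2)
5. 3571.429ms @ 5 + 357.143ms (1/2)
6. 3928.571ms @ 11/2 + 357.143ms (1/2)
7. 4285.714ms @ 6 + 1071.429ms (3/2)
8. 5357.143ms @ 15/2 + 1071.429ms (3/2)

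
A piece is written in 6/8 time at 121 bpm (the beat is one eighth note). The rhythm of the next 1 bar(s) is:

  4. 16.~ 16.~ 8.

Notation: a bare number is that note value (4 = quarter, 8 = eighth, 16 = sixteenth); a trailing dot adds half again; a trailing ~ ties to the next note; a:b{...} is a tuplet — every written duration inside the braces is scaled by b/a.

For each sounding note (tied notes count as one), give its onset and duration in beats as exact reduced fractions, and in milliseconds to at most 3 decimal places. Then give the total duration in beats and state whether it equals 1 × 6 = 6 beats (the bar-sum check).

1) 0.0ms=0b +1487.603ms=3b
2) 1487.603ms=3b +1487.603ms=3b
Σ=6b of 6 (121bpm 6/8) — PASS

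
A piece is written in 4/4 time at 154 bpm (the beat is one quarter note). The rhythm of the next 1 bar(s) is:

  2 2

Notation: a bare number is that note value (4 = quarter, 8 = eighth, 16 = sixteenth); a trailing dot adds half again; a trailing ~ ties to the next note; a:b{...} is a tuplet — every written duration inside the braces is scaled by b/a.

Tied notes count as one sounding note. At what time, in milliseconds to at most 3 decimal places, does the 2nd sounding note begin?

note 2 onset = 2b = 779.221ms

1. 0.0ms @ 0 + 779.221ms (2)
2. 779.221ms @ 2 + 779.221ms (2)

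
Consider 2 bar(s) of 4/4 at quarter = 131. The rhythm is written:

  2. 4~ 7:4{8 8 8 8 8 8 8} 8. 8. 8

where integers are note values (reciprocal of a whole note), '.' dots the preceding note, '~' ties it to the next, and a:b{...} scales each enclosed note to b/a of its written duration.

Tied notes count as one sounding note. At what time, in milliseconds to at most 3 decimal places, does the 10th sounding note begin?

note 10 onset = 27/4b = 3091.603ms

1. 0.0ms @ 0 + 1374.046ms (3)
2. 1374.046ms @ 3 + 588.877ms (9/7)
3. 1962.923ms @ 30/7 + 130.862ms (2/7)
4. 2093.784ms @ 32/7 + 130.862ms (2/7)
5. 2224.646ms @ 34/7 + 130.862ms (2/7)
6. 2355.507ms @ 36/7 + 130.862ms (2/7)
7. 2486.369ms @ 38/7 + 130.862ms (2/7)
8. 2617.23ms @ 40/7 + 130.862ms (2/7)
9. 2748.092ms @ 6 + 343.511ms (3/4)
10. 3091.603ms @ 27/4 + 343.511ms (3/4)
11. 3435.115ms @ 15/2 + 229.008ms (1/2)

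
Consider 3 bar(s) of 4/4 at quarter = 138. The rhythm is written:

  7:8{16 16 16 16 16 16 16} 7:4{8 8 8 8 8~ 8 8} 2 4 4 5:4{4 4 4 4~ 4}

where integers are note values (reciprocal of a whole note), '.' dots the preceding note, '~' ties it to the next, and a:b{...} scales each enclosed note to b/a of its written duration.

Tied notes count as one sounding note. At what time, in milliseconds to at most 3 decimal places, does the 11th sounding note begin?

1. 0.0ms @ 0 + 124.224ms (2/7)
2. 124.224ms @ 2/7 + 124.224ms (2/7)
3. 248.447ms @ 4/7 + 124.224ms (2/7)
4. 372.671ms @ 6/7 + 124.224ms (2/7)
5. 496.894ms @ 8/7 + 124.224ms (2/7)
6. 621.118ms @ 10/7 + 124.224ms (2/7)
7. 745.342ms @ 12/7 + 124.224ms (2/7)
8. 869.565ms @ 2 + 124.224ms (2/7)
9. 993.789ms @ 16/7 + 124.224ms (2/7)
10. 1118.012ms @ 18/7 + 124.224ms (2/7)
11. 1242.236ms @ 20/7 + 124.224ms (2/7)
12. 1366.46ms @ 22/7 + 248.447ms (4/7)
13. 1614.907ms @ 26/7 + 124.224ms (2/7)
14. 1739.13ms @ 4 + 869.565ms (2)
15. 2608.696ms @ 6 + 434.783ms (1)
16. 3043.478ms @ 7 + 434.783ms (1)
17. 3478.261ms @ 8 + 347.826ms (4/5)
18. 3826.087ms @ 44/5 + 347.826ms (4/5)
19. 4173.913ms @ 48/5 + 347.826ms (4/5)
20. 4521.739ms @ 52/5 + 695.652ms (8/5)

note 11 onset = 20/7b = 1242.236ms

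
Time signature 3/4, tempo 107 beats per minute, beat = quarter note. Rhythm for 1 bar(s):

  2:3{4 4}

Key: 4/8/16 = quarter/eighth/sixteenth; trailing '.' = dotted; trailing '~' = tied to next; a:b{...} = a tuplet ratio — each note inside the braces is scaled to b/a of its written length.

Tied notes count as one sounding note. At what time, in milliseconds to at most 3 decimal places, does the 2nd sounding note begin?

1. 0.0ms @ 0 + 841.121ms (3/2)
2. 841.121ms @ 3/2 + 841.121ms (3/2)

note 2 onset = 3/2b = 841.121ms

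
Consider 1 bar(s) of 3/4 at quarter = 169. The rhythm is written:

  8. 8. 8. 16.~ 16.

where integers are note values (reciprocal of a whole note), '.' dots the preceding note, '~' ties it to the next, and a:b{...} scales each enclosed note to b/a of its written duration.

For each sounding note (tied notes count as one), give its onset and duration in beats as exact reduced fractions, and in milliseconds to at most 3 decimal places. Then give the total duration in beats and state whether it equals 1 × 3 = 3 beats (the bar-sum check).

1) 0.0ms=0b +266.272ms=3/4b
2) 266.272ms=3/4b +266.272ms=3/4b
3) 532.544ms=3/2b +266.272ms=3/4b
4) 798.817ms=9/4b +266.272ms=3/4b
Σ=3b of 3 (169bpm 3/4) — PASS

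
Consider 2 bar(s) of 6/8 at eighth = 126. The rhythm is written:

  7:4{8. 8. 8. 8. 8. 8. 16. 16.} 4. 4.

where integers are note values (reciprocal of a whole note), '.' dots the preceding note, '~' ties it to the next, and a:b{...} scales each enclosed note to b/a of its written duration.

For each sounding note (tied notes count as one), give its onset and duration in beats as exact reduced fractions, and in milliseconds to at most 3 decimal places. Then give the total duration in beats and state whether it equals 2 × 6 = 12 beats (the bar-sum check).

1) 0.0ms=0b +408.163ms=6/7b
2) 408.163ms=6/7b +408.163ms=6/7b
3) 816.327ms=12/7b +408.163ms=6/7b
4) 1224.49ms=18/7b +408.163ms=6/7b
5) 1632.653ms=24/7b +408.163ms=6/7b
6) 2040.816ms=30/7b +408.163ms=6/7b
7) 2448.98ms=36/7b +204.082ms=3/7b
8) 2653.061ms=39/7b +204.082ms=3/7b
9) 2857.143ms=6b +1428.571ms=3b
10) 4285.714ms=9b +1428.571ms=3b
Σ=12b of 12 (126bpm 6/8) — PASS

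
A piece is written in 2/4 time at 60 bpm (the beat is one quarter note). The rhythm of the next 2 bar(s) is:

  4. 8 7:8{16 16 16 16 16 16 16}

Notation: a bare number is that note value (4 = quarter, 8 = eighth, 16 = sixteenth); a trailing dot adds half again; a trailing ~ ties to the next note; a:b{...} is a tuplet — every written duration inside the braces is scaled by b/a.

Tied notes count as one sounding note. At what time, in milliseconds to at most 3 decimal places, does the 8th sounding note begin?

1. 0.0ms @ 0 + 1500.0ms (3/2)
2. 1500.0ms @ 3/2 + 500.0ms (1/2)
3. 2000.0ms @ 2 + 285.714ms (2/7)
4. 2285.714ms @ 16/7 + 285.714ms (2/7)
5. 2571.429ms @ 18/7 + 285.714ms (2/7)
6. 2857.143ms @ 20/7 + 285.714ms (2/7)
7. 3142.857ms @ 22/7 + 285.714ms (2/7)
8. 3428.571ms @ 24/7 + 285.714ms (2/7)
9. 3714.286ms @ 26/7 + 285.714ms (2/7)

note 8 onset = 24/7b = 3428.571ms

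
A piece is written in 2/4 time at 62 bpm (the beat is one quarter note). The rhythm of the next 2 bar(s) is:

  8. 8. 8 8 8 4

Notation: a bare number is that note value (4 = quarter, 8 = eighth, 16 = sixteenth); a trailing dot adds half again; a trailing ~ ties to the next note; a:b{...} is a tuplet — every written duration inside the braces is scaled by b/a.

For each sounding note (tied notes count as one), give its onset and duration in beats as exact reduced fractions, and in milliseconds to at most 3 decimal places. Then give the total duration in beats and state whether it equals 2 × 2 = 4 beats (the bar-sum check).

1) 0.0ms=0b +725.806ms=3/4b
2) 725.806ms=3/4b +725.806ms=3/4b
3) 1451.613ms=3/2b +483.871ms=1/2b
4) 1935.484ms=2b +483.871ms=1/2b
5) 2419.355ms=5/2b +483.871ms=1/2b
6) 2903.226ms=3b +967.742ms=1b
Σ=4b of 4 (62bpm 2/4) — PASS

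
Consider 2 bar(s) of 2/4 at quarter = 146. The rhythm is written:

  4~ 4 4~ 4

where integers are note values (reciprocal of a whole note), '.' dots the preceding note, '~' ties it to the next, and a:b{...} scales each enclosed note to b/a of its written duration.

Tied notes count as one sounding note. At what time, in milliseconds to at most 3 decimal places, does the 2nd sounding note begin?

note 2 onset = 2b = 821.918ms

1. 0.0ms @ 0 + 821.918ms (2)
2. 821.918ms @ 2 + 821.918ms (2)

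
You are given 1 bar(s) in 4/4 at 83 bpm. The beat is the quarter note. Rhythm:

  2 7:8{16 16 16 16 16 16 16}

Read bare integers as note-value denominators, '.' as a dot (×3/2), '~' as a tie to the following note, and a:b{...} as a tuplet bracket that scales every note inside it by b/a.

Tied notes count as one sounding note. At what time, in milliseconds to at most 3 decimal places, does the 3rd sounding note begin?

1. 0.0ms @ 0 + 1445.783ms (2)
2. 1445.783ms @ 2 + 206.54ms (2/7)
3. 1652.324ms @ 16/7 + 206.54ms (2/7)
4. 1858.864ms @ 18/7 + 206.54ms (2/7)
5. 2065.404ms @ 20/7 + 206.54ms (2/7)
6. 2271.945ms @ 22/7 + 206.54ms (2/7)
7. 2478.485ms @ 24/7 + 206.54ms (2/7)
8. 2685.026ms @ 26/7 + 206.54ms (2/7)

note 3 onset = 16/7b = 1652.324ms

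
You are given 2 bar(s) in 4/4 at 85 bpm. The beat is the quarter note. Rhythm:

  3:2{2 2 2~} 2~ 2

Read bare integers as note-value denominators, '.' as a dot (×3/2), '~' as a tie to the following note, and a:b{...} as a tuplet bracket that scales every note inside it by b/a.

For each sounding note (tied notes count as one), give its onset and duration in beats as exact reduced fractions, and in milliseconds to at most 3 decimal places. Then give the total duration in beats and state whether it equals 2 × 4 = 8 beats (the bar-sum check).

1) 0.0ms=0b +941.176ms=4/3b
2) 941.176ms=4/3b +941.176ms=4/3b
3) 1882.353ms=8/3b +3764.706ms=16/3b
Σ=8b of 8 (85bpm 4/4) — PASS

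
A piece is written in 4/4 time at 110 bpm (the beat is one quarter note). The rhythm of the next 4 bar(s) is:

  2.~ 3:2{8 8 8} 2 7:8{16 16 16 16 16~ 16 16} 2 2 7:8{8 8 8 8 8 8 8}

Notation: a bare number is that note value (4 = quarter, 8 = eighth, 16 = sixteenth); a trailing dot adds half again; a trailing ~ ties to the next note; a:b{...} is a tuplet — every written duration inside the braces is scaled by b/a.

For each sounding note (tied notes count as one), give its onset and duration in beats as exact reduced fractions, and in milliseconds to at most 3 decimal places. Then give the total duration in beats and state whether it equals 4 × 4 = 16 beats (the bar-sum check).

1) 0.0ms=0b +1818.182ms=10/3b
2) 1818.182ms=10/3b +181.818ms=1/3b
3) 2000.0ms=11/3b +181.818ms=1/3b
4) 2181.818ms=4b +1090.909ms=2b
5) 3272.727ms=6b +155.844ms=2/7b
6) 3428.571ms=44/7b +155.844ms=2/7b
7) 3584.416ms=46/7b +155.844ms=2/7b
8) 3740.26ms=48/7b +155.844ms=2/7b
9) 3896.104ms=50/7b +311.688ms=4/7b
10) 4207.792ms=54/7b +155.844ms=2/7b
11) 4363.636ms=8b +1090.909ms=2b
12) 5454.545ms=10b +1090.909ms=2b
13) 6545.455ms=12b +311.688ms=4/7b
14) 6857.143ms=88/7b +311.688ms=4/7b
15) 7168.831ms=92/7b +311.688ms=4/7b
16) 7480.519ms=96/7b +311.688ms=4/7b
17) 7792.208ms=100/7b +311.688ms=4/7b
18) 8103.896ms=104/7b +311.688ms=4/7b
19) 8415.584ms=108/7b +311.688ms=4/7b
Σ=16b of 16 (110bpm 4/4) — PASS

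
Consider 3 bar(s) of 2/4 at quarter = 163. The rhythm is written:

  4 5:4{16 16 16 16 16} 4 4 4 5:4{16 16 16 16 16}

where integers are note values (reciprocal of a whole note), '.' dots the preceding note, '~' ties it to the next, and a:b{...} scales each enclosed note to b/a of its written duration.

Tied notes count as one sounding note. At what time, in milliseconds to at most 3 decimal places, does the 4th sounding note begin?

1. 0.0ms @ 0 + 368.098ms (1)
2. 368.098ms @ 1 + 73.62ms (1/5)
3. 441.718ms @ 6/5 + 73.62ms (1/5)
4. 515.337ms @ 7/5 + 73.62ms (1/5)
5. 588.957ms @ 8/5 + 73.62ms (1/5)
6. 662.577ms @ 9/5 + 73.62ms (1/5)
7. 736.196ms @ 2 + 368.098ms (1)
8. 1104.294ms @ 3 + 368.098ms (1)
9. 1472.393ms @ 4 + 368.098ms (1)
10. 1840.491ms @ 5 + 73.62ms (1/5)
11. 1914.11ms @ 26/5 + 73.62ms (1/5)
12. 1987.73ms @ 27/5 + 73.62ms (1/5)
13. 2061.35ms @ 28/5 + 73.62ms (1/5)
14. 2134.969ms @ 29/5 + 73.62ms (1/5)

note 4 onset = 7/5b = 515.337ms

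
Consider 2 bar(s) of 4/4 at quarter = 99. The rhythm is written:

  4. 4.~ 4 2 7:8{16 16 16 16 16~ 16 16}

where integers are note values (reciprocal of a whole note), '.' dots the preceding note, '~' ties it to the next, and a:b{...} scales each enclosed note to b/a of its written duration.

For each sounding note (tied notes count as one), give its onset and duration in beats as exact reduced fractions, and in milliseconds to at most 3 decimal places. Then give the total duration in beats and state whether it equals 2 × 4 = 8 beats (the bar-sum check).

1) 0.0ms=0b +909.091ms=3/2b
2) 909.091ms=3/2b +1515.152ms=5/2b
3) 2424.242ms=4b +1212.121ms=2b
4) 3636.364ms=6b +173.16ms=2/7b
5) 3809.524ms=44/7b +173.16ms=2/7b
6) 3982.684ms=46/7b +173.16ms=2/7b
7) 4155.844ms=48/7b +173.16ms=2/7b
8) 4329.004ms=50/7b +346.32ms=4/7b
9) 4675.325ms=54/7b +173.16ms=2/7b
Σ=8b of 8 (99bpm 4/4) — PASS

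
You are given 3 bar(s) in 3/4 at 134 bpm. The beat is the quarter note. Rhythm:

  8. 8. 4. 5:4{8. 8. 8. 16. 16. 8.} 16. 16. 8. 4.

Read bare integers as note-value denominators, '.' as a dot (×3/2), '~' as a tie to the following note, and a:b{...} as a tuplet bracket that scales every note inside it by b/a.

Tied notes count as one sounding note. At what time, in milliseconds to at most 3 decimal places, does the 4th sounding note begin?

1. 0.0ms @ 0 + 335.821ms (3/4)
2. 335.821ms @ 3/4 + 335.821ms (3/4)
3. 671.642ms @ 3/2 + 671.642ms (3/2)
4. 1343.284ms @ 3 + 268.657ms (3/5)
5. 1611.94ms @ 18/5 + 268.657ms (3/5)
6. 1880.597ms @ 21/5 + 268.657ms (3/5)
7. 2149.254ms @ 24/5 + 134.328ms (3/10)
8. 2283.582ms @ 51/10 + 134.328ms (3/10)
9. 2417.91ms @ 27/5 + 268.657ms (3/5)
10. 2686.567ms @ 6 + 167.91ms (3/8)
11. 2854.478ms @ 51/8 + 167.91ms (3/8)
12. 3022.388ms @ 27/4 + 335.821ms (3/4)
13. 3358.209ms @ 15/2 + 671.642ms (3/2)

note 4 onset = 3b = 1343.284ms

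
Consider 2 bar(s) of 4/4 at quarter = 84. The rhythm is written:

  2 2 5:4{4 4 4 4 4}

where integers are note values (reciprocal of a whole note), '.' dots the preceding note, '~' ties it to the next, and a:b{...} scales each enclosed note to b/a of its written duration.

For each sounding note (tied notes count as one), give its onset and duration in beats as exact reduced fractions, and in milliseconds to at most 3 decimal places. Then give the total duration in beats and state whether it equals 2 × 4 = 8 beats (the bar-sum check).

1) 0.0ms=0b +1428.571ms=2b
2) 1428.571ms=2b +1428.571ms=2b
3) 2857.143ms=4b +571.429ms=4/5b
4) 3428.571ms=24/5b +571.429ms=4/5b
5) 4000.0ms=28/5b +571.429ms=4/5b
6) 4571.429ms=32/5b +571.429ms=4/5b
7) 5142.857ms=36/5b +571.429ms=4/5b
Σ=8b of 8 (84bpm 4/4) — PASS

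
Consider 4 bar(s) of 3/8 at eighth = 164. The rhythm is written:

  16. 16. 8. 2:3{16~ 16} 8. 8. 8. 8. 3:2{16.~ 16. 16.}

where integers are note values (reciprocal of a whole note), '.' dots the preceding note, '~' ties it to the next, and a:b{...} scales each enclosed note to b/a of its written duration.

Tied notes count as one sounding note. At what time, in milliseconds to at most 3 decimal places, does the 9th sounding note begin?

note 9 onset = 21/2b = 3841.463ms

1. 0.0ms @ 0 + 274.39ms (3/4)
2. 274.39ms @ 3/4 + 274.39ms (3/4)
3. 548.78ms @ 3/2 + 548.78ms (3/2)
4. 1097.561ms @ 3 + 548.78ms (3/2)
5. 1646.341ms @ 9/2 + 548.78ms (3/2)
6. 2195.122ms @ 6 + 548.78ms (3/2)
7. 2743.902ms @ 15/2 + 548.78ms (3/2)
8. 3292.683ms @ 9 + 548.78ms (3/2)
9. 3841.463ms @ 21/2 + 365.854ms (1)
10. 4207.317ms @ 23/2 + 182.927ms (1/2)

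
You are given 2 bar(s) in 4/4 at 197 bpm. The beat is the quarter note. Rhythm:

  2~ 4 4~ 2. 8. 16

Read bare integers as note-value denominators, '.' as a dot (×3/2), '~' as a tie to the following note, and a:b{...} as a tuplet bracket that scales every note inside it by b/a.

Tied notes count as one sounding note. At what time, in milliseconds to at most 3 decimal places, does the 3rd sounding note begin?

note 3 onset = 7b = 2131.98ms

1. 0.0ms @ 0 + 913.706ms (3)
2. 913.706ms @ 3 + 1218.274ms (4)
3. 2131.98ms @ 7 + 228.426ms (3/4)
4. 2360.406ms @ 31/4 + 76.142ms (1/4)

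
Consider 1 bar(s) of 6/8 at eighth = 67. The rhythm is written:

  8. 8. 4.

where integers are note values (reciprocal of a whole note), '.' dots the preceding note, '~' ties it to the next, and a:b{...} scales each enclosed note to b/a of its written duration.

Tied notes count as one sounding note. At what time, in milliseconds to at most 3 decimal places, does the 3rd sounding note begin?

1. 0.0ms @ 0 + 1343.284ms (3/2)
2. 1343.284ms @ 3/2 + 1343.284ms (3/2)
3. 2686.567ms @ 3 + 2686.567ms (3)

note 3 onset = 3b = 2686.567ms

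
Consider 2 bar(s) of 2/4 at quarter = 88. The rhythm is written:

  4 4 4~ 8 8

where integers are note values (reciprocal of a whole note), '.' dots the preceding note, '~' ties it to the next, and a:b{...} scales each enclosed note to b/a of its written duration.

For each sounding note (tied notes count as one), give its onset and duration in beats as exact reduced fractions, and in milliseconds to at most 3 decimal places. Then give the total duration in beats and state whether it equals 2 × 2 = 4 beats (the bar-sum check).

1) 0.0ms=0b +681.818ms=1b
2) 681.818ms=1b +681.818ms=1b
3) 1363.636ms=2b +1022.727ms=3/2b
4) 2386.364ms=7/2b +340.909ms=1/2b
Σ=4b of 4 (88bpm 2/4) — PASS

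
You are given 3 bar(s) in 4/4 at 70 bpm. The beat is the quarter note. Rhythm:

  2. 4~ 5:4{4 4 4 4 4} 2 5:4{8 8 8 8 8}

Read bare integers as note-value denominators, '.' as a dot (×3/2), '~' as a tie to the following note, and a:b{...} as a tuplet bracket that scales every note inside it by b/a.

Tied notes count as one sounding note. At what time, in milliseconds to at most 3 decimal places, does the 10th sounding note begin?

note 10 onset = 54/5b = 9257.143ms

1. 0.0ms @ 0 + 2571.429ms (3)
2. 2571.429ms @ 3 + 1542.857ms (9/5)
3. 4114.286ms @ 24/5 + 685.714ms (4/5)
4. 4800.0ms @ 28/5 + 685.714ms (4/5)
5. 5485.714ms @ 32/5 + 685.714ms (4/5)
6. 6171.429ms @ 36/5 + 685.714ms (4/5)
7. 6857.143ms @ 8 + 1714.286ms (2)
8. 8571.429ms @ 10 + 342.857ms (2/5)
9. 8914.286ms @ 52/5 + 342.857ms (2/5)
10. 9257.143ms @ 54/5 + 342.857ms (2/5)
11. 9600.0ms @ 56/5 + 342.857ms (2/5)
12. 9942.857ms @ 58/5 + 342.857ms (2/5)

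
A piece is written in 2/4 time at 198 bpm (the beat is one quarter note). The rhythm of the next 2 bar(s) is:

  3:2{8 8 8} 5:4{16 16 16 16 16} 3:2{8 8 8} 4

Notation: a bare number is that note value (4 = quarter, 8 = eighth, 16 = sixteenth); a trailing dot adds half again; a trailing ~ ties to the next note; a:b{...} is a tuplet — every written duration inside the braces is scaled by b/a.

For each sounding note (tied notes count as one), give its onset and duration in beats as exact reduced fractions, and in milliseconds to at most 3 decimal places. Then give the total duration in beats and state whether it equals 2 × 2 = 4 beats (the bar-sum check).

1) 0.0ms=0b +101.01ms=1/3b
2) 101.01ms=1/3b +101.01ms=1/3b
3) 202.02ms=2/3b +101.01ms=1/3b
4) 303.03ms=1b +60.606ms=1/5b
5) 363.636ms=6/5b +60.606ms=1/5b
6) 424.242ms=7/5b +60.606ms=1/5b
7) 484.848ms=8/5b +60.606ms=1/5b
8) 545.455ms=9/5b +60.606ms=1/5b
9) 606.061ms=2b +101.01ms=1/3b
10) 707.071ms=7/3b +101.01ms=1/3b
11) 808.081ms=8/3b +101.01ms=1/3b
12) 909.091ms=3b +303.03ms=1b
Σ=4b of 4 (198bpm 2/4) — PASS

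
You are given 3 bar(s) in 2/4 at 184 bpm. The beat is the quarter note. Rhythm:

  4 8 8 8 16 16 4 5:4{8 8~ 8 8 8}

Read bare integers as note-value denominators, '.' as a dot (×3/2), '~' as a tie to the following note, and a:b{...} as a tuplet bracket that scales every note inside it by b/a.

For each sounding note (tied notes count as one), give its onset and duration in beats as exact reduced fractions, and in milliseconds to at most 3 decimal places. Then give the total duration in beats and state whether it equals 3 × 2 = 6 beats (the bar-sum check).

1) 0.0ms=0b +326.087ms=1b
2) 326.087ms=1b +163.043ms=1/2b
3) 489.13ms=3/2b +163.043ms=1/2b
4) 652.174ms=2b +163.043ms=1/2b
5) 815.217ms=5/2b +81.522ms=1/4b
6) 896.739ms=11/4b +81.522ms=1/4b
7) 978.261ms=3b +326.087ms=1b
8) 1304.348ms=4b +130.435ms=2/5b
9) 1434.783ms=22/5b +260.87ms=4/5b
10) 1695.652ms=26/5b +130.435ms=2/5b
11) 1826.087ms=28/5b +130.435ms=2/5b
Σ=6b of 6 (184bpm 2/4) — PASS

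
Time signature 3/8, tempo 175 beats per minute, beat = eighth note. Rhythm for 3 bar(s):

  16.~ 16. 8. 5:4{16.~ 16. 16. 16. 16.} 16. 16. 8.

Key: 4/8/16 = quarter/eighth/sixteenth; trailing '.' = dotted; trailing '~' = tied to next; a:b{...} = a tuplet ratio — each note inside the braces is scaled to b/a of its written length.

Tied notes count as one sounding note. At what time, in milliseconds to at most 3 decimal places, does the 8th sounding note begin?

note 8 onset = 27/4b = 2314.286ms

1. 0.0ms @ 0 + 514.286ms (3/2)
2. 514.286ms @ 3/2 + 514.286ms (3/2)
3. 1028.571ms @ 3 + 411.429ms (6/5)
4. 1440.0ms @ 21/5 + 205.714ms (3/5)
5. 1645.714ms @ 24/5 + 205.714ms (3/5)
6. 1851.429ms @ 27/5 + 205.714ms (3/5)
7. 2057.143ms @ 6 + 257.143ms (3/4)
8. 2314.286ms @ 27/4 + 257.143ms (3/4)
9. 2571.429ms @ 15/2 + 514.286ms (3/2)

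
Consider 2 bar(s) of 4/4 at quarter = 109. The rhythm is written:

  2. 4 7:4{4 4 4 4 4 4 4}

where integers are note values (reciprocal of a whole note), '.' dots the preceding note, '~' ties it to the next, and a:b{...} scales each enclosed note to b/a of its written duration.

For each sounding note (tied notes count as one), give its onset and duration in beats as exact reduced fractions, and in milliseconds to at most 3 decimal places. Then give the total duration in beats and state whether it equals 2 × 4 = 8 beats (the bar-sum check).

1) 0.0ms=0b +1651.376ms=3b
2) 1651.376ms=3b +550.459ms=1b
3) 2201.835ms=4b +314.548ms=4/7b
4) 2516.383ms=32/7b +314.548ms=4/7b
5) 2830.931ms=36/7b +314.548ms=4/7b
6) 3145.478ms=40/7b +314.548ms=4/7b
7) 3460.026ms=44/7b +314.548ms=4/7b
8) 3774.574ms=48/7b +314.548ms=4/7b
9) 4089.122ms=52/7b +314.548ms=4/7b
Σ=8b of 8 (109bpm 4/4) — PASS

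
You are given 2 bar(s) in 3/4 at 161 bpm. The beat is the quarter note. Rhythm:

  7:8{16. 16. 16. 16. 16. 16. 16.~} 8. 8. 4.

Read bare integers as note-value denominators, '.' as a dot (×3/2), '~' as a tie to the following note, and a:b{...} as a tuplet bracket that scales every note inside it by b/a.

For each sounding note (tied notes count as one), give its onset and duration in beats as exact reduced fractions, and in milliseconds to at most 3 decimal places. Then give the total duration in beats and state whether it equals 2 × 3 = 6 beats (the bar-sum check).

1) 0.0ms=0b +159.716ms=3/7b
2) 159.716ms=3/7b +159.716ms=3/7b
3) 319.432ms=6/7b +159.716ms=3/7b
4) 479.148ms=9/7b +159.716ms=3/7b
5) 638.864ms=12/7b +159.716ms=3/7b
6) 798.58ms=15/7b +159.716ms=3/7b
7) 958.296ms=18/7b +439.219ms=33/28b
8) 1397.516ms=15/4b +279.503ms=3/4b
9) 1677.019ms=9/2b +559.006ms=3/2b
Σ=6b of 6 (161bpm 3/4) — PASS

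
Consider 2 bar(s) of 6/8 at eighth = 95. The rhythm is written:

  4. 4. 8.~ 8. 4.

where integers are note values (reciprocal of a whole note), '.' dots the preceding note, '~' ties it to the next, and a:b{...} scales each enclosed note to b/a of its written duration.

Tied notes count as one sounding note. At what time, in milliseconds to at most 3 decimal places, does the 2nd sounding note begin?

note 2 onset = 3b = 1894.737ms

1. 0.0ms @ 0 + 1894.737ms (3)
2. 1894.737ms @ 3 + 1894.737ms (3)
3. 3789.474ms @ 6 + 1894.737ms (3)
4. 5684.211ms @ 9 + 1894.737ms (3)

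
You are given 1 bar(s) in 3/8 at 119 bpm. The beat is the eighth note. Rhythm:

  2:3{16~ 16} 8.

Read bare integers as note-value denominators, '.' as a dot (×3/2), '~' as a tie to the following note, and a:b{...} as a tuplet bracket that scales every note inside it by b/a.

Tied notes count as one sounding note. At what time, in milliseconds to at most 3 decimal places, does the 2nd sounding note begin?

note 2 onset = 3/2b = 756.303ms

1. 0.0ms @ 0 + 756.303ms (3/2)
2. 756.303ms @ 3/2 + 756.303ms (3/2)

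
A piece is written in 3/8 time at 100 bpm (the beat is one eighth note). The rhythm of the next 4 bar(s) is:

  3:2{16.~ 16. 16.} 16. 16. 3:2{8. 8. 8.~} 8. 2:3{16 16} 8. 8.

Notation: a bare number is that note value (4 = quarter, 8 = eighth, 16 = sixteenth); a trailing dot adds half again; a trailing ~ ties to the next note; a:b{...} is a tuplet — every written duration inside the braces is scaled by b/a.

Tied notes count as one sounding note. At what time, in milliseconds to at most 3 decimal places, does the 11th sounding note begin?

note 11 onset = 21/2b = 6300.0ms

1. 0.0ms @ 0 + 600.0ms (1)
2. 600.0ms @ 1 + 300.0ms (1/2)
3. 900.0ms @ 3/2 + 450.0ms (3/4)
4. 1350.0ms @ 9/4 + 450.0ms (3/4)
5. 1800.0ms @ 3 + 600.0ms (1)
6. 2400.0ms @ 4 + 600.0ms (1)
7. 3000.0ms @ 5 + 1500.0ms (5/2)
8. 4500.0ms @ 15/2 + 450.0ms (3/4)
9. 4950.0ms @ 33/4 + 450.0ms (3/4)
10. 5400.0ms @ 9 + 900.0ms (3/2)
11. 6300.0ms @ 21/2 + 900.0ms (3/2)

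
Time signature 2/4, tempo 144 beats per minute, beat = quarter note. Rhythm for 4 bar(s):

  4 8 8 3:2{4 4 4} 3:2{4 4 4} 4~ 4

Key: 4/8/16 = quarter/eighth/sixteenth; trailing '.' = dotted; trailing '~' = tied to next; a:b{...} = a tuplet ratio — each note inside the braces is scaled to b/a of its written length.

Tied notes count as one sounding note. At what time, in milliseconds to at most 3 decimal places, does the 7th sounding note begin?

1. 0.0ms @ 0 + 416.667ms (1)
2. 416.667ms @ 1 + 208.333ms (1/2)
3. 625.0ms @ 3/2 + 208.333ms (1/2)
4. 833.333ms @ 2 + 277.778ms (2/3)
5. 1111.111ms @ 8/3 + 277.778ms (2/3)
6. 1388.889ms @ 10/3 + 277.778ms (2/3)
7. 1666.667ms @ 4 + 277.778ms (2/3)
8. 1944.444ms @ 14/3 + 277.778ms (2/3)
9. 2222.222ms @ 16/3 + 277.778ms (2/3)
10. 2500.0ms @ 6 + 833.333ms (2)

note 7 onset = 4b = 1666.667ms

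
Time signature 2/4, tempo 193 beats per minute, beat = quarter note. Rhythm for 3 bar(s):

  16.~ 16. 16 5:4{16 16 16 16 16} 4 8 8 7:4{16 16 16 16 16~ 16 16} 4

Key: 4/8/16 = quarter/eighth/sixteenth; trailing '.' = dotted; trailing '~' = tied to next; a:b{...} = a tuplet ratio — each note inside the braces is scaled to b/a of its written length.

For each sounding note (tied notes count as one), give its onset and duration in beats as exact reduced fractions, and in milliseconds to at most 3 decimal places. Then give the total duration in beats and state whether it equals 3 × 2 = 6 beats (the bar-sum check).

1) 0.0ms=0b +233.161ms=3/4b
2) 233.161ms=3/4b +77.72ms=1/4b
3) 310.881ms=1b +62.176ms=1/5b
4) 373.057ms=6/5b +62.176ms=1/5b
5) 435.233ms=7/5b +62.176ms=1/5b
6) 497.409ms=8/5b +62.176ms=1/5b
7) 559.585ms=9/5b +62.176ms=1/5b
8) 621.762ms=2b +310.881ms=1b
9) 932.642ms=3b +155.44ms=1/2b
10) 1088.083ms=7/2b +155.44ms=1/2b
11) 1243.523ms=4b +44.412ms=1/7b
12) 1287.935ms=29/7b +44.412ms=1/7b
13) 1332.346ms=30/7b +44.412ms=1/7b
14) 1376.758ms=31/7b +44.412ms=1/7b
15) 1421.17ms=32/7b +88.823ms=2/7b
16) 1509.993ms=34/7b +44.412ms=1/7b
17) 1554.404ms=5b +310.881ms=1b
Σ=6b of 6 (193bpm 2/4) — PASS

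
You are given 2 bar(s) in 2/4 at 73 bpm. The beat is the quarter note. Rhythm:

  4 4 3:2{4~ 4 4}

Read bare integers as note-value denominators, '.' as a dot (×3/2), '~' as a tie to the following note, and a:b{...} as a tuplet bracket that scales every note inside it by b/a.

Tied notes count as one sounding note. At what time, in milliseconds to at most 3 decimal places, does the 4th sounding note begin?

note 4 onset = 10/3b = 2739.726ms

1. 0.0ms @ 0 + 821.918ms (1)
2. 821.918ms @ 1 + 821.918ms (1)
3. 1643.836ms @ 2 + 1095.89ms (4/3)
4. 2739.726ms @ 10/3 + 547.945ms (2/3)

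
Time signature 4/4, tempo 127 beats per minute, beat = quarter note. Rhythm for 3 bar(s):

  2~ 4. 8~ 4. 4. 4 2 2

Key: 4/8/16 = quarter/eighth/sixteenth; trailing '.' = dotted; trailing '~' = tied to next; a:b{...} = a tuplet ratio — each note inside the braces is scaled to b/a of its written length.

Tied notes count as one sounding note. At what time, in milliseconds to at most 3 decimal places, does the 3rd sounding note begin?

1. 0.0ms @ 0 + 1653.543ms (7/2)
2. 1653.543ms @ 7/2 + 944.882ms (2)
3. 2598.425ms @ 11/2 + 708.661ms (3/2)
4. 3307.087ms @ 7 + 472.441ms (1)
5. 3779.528ms @ 8 + 944.882ms (2)
6. 4724.409ms @ 10 + 944.882ms (2)

note 3 onset = 11/2b = 2598.425ms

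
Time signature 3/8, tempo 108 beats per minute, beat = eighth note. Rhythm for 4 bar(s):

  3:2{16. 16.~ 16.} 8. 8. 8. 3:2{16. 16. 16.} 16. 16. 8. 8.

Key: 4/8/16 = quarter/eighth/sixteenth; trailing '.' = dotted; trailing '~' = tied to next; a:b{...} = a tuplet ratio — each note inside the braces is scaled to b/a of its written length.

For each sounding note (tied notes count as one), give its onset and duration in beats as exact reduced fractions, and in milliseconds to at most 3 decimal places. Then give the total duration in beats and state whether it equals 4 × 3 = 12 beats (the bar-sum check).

1) 0.0ms=0b +277.778ms=1/2b
2) 277.778ms=1/2b +555.556ms=1b
3) 833.333ms=3/2b +833.333ms=3/2b
4) 1666.667ms=3b +833.333ms=3/2b
5) 2500.0ms=9/2b +833.333ms=3/2b
6) 3333.333ms=6b +277.778ms=1/2b
7) 3611.111ms=13/2b +277.778ms=1/2b
8) 3888.889ms=7b +277.778ms=1/2b
9) 4166.667ms=15/2b +416.667ms=3/4b
10) 4583.333ms=33/4b +416.667ms=3/4b
11) 5000.0ms=9b +833.333ms=3/2b
12) 5833.333ms=21/2b +833.333ms=3/2b
Σ=12b of 12 (108bpm 3/8) — PASS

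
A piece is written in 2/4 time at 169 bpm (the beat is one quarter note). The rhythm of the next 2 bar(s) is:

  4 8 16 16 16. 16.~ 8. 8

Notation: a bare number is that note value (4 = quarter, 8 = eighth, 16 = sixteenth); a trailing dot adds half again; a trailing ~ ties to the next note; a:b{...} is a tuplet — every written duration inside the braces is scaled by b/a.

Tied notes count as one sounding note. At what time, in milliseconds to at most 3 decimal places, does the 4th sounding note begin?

note 4 onset = 7/4b = 621.302ms

1. 0.0ms @ 0 + 355.03ms (1)
2. 355.03ms @ 1 + 177.515ms (1/2)
3. 532.544ms @ 3/2 + 88.757ms (1/4)
4. 621.302ms @ 7/4 + 88.757ms (1/4)
5. 710.059ms @ 2 + 133.136ms (3/8)
6. 843.195ms @ 19/8 + 399.408ms (9/8)
7. 1242.604ms @ 7/2 + 177.515ms (1/2)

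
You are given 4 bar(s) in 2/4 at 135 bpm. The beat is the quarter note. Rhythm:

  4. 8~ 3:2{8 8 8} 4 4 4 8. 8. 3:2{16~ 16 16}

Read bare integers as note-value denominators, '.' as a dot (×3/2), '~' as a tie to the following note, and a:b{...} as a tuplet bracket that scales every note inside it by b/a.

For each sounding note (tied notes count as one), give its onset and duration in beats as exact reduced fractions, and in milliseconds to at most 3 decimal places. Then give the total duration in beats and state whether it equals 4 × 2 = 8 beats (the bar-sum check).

1) 0.0ms=0b +666.667ms=3/2b
2) 666.667ms=3/2b +370.37ms=5/6b
3) 1037.037ms=7/3b +148.148ms=1/3b
4) 1185.185ms=8/3b +148.148ms=1/3b
5) 1333.333ms=3b +444.444ms=1b
6) 1777.778ms=4b +444.444ms=1b
7) 2222.222ms=5b +444.444ms=1b
8) 2666.667ms=6b +333.333ms=3/4b
9) 3000.0ms=27/4b +333.333ms=3/4b
10) 3333.333ms=15/2b +148.148ms=1/3b
11) 3481.481ms=47/6b +74.074ms=1/6b
Σ=8b of 8 (135bpm 2/4) — PASS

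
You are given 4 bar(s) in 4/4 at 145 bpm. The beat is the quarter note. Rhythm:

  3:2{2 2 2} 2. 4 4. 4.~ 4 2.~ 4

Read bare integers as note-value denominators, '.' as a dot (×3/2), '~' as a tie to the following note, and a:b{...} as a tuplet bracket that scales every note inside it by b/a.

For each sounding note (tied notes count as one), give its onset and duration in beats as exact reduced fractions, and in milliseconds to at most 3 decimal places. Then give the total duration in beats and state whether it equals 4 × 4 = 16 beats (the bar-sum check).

1) 0.0ms=0b +551.724ms=4/3b
2) 551.724ms=4/3b +551.724ms=4/3b
3) 1103.448ms=8/3b +551.724ms=4/3b
4) 1655.172ms=4b +1241.379ms=3b
5) 2896.552ms=7b +413.793ms=1b
6) 3310.345ms=8b +620.69ms=3/2b
7) 3931.034ms=19/2b +1034.483ms=5/2b
8) 4965.517ms=12b +1655.172ms=4b
Σ=16b of 16 (145bpm 4/4) — PASS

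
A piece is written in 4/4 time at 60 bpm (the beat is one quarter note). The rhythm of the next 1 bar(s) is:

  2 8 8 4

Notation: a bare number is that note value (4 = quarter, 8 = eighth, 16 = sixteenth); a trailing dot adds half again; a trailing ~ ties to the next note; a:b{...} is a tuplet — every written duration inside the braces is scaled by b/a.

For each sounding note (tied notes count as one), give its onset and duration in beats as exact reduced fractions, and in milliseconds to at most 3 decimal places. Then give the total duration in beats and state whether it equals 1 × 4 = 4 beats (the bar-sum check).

1) 0.0ms=0b +2000.0ms=2b
2) 2000.0ms=2b +500.0ms=1/2b
3) 2500.0ms=5/2b +500.0ms=1/2b
4) 3000.0ms=3b +1000.0ms=1b
Σ=4b of 4 (60bpm 4/4) — PASS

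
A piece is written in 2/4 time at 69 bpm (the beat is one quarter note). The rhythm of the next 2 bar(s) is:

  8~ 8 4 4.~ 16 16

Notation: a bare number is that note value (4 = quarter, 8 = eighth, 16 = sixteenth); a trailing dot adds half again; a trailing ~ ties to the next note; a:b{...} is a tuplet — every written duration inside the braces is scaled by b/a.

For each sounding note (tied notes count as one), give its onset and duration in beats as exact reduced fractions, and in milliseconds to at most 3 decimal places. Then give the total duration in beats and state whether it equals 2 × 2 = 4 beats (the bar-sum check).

1) 0.0ms=0b +869.565ms=1b
2) 869.565ms=1b +869.565ms=1b
3) 1739.13ms=2b +1521.739ms=7/4b
4) 3260.87ms=15/4b +217.391ms=1/4b
Σ=4b of 4 (69bpm 2/4) — PASS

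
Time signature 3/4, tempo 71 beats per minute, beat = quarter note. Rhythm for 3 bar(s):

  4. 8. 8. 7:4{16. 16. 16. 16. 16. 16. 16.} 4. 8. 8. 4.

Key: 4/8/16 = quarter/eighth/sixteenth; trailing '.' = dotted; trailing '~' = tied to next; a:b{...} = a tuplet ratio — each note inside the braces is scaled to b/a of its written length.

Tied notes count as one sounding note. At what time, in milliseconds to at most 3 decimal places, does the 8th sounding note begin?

note 8 onset = 27/7b = 3259.557ms

1. 0.0ms @ 0 + 1267.606ms (3/2)
2. 1267.606ms @ 3/2 + 633.803ms (3/4)
3. 1901.408ms @ 9/4 + 633.803ms (3/4)
4. 2535.211ms @ 3 + 181.087ms (3/14)
5. 2716.298ms @ 45/14 + 181.087ms (3/14)
6. 2897.384ms @ 24/7 + 181.087ms (3/14)
7. 3078.471ms @ 51/14 + 181.087ms (3/14)
8. 3259.557ms @ 27/7 + 181.087ms (3/14)
9. 3440.644ms @ 57/14 + 181.087ms (3/14)
10. 3621.73ms @ 30/7 + 181.087ms (3/14)
11. 3802.817ms @ 9/2 + 1267.606ms (3/2)
12. 5070.423ms @ 6 + 633.803ms (3/4)
13. 5704.225ms @ 27/4 + 633.803ms (3/4)
14. 6338.028ms @ 15/2 + 1267.606ms (3/2)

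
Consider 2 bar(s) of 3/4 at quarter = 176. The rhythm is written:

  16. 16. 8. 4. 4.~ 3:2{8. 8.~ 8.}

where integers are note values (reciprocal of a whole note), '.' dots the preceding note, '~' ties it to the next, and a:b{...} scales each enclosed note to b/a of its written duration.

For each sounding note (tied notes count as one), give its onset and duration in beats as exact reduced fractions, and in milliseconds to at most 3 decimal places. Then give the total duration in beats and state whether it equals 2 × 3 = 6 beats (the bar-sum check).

1) 0.0ms=0b +127.841ms=3/8b
2) 127.841ms=3/8b +127.841ms=3/8b
3) 255.682ms=3/4b +255.682ms=3/4b
4) 511.364ms=3/2b +511.364ms=3/2b
5) 1022.727ms=3b +681.818ms=2b
6) 1704.545ms=5b +340.909ms=1b
Σ=6b of 6 (176bpm 3/4) — PASS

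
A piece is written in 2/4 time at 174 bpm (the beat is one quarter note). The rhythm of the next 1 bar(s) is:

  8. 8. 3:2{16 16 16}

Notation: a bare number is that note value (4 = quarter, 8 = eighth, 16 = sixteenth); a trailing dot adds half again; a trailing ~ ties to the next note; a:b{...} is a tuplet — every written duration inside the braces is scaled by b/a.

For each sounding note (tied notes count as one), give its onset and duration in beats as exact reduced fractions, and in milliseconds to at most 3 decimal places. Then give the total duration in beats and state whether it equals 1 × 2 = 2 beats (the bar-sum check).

1) 0.0ms=0b +258.621ms=3/4b
2) 258.621ms=3/4b +258.621ms=3/4b
3) 517.241ms=3/2b +57.471ms=1/6b
4) 574.713ms=5/3b +57.471ms=1/6b
5) 632.184ms=11/6b +57.471ms=1/6b
Σ=2b of 2 (174bpm 2/4) — PASS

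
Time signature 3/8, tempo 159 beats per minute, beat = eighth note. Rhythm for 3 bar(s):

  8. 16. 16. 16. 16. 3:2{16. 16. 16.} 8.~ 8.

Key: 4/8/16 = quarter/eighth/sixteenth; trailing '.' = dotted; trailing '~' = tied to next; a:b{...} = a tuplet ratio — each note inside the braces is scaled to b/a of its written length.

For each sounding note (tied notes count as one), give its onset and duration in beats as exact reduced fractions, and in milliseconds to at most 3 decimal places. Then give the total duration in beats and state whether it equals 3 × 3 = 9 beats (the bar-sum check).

1) 0.0ms=0b +566.038ms=3/2b
2) 566.038ms=3/2b +283.019ms=3/4b
3) 849.057ms=9/4b +283.019ms=3/4b
4) 1132.075ms=3b +283.019ms=3/4b
5) 1415.094ms=15/4b +283.019ms=3/4b
6) 1698.113ms=9/2b +188.679ms=1/2b
7) 1886.792ms=5b +188.679ms=1/2b
8) 2075.472ms=11/2b +188.679ms=1/2b
9) 2264.151ms=6b +1132.075ms=3b
Σ=9b of 9 (159bpm 3/8) — PASS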